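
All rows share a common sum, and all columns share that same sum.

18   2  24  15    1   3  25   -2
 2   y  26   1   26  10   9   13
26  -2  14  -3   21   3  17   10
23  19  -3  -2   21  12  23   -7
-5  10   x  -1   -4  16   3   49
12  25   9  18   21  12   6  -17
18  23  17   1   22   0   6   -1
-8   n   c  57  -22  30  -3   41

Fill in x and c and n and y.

Rows 1 and 3 both sum to 86, so that's the common total.
Row 2 has 2 + 26 + 1 + 26 + 10 + 9 + 13 = 87; the blank must be 86 − 87 = -1.
Column 2 has 2 − 1 − 2 + 19 + 10 + 25 + 23 = 76; the blank must be 86 − 76 = 10.
Row 8 has -8 + 10 + 57 − 22 + 30 − 3 + 41 = 105; the blank must be 86 − 105 = -19.
Row 5 has -5 + 10 − 1 − 4 + 16 + 3 + 49 = 68; the blank must be 86 − 68 = 18.

x = 18, c = -19, n = 10, y = -1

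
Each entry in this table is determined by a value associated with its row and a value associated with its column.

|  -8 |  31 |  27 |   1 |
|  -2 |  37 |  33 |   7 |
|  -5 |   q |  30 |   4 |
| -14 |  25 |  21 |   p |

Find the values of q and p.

The difference between any two rows is the same in every column — this is an addition table with the headers hidden.
Row 3 minus row 1 is 30 − 27 = 3, so its entry in column 2 is 31 + 3 = 34.
Row 4 minus row 1 is 21 − 27 = -6, so its entry in column 4 is 1 + (-6) = -5.

q = 34, p = -5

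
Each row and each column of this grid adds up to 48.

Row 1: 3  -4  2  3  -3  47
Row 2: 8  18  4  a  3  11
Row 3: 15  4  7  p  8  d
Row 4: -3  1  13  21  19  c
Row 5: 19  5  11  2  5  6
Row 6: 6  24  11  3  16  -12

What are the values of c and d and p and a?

c = -3, d = -1, p = 15, a = 4

Row 2: 8 + 18 + 4 + 3 + 11 = 44, so its missing entry is 48 − 44 = 4.
Column 4: 3 + 4 + 21 + 2 + 3 = 33, so its missing entry is 48 − 33 = 15.
Row 3: 15 + 4 + 7 + 15 + 8 = 49, so its missing entry is 48 − 49 = -1.
Row 4: -3 + 1 + 13 + 21 + 19 = 51, so its missing entry is 48 − 51 = -3.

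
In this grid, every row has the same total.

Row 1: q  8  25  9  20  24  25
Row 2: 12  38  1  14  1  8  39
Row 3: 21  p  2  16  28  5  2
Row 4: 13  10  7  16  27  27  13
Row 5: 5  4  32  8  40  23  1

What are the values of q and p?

Rows 4 and 5 both add up to 113, so every row sums to 113.
Row 1: 8 + 25 + 9 + 20 + 24 + 25 = 111, so the missing entry is 113 − 111 = 2.
Row 3: 21 + 2 + 16 + 28 + 5 + 2 = 74, so the missing entry is 113 − 74 = 39.

q = 2, p = 39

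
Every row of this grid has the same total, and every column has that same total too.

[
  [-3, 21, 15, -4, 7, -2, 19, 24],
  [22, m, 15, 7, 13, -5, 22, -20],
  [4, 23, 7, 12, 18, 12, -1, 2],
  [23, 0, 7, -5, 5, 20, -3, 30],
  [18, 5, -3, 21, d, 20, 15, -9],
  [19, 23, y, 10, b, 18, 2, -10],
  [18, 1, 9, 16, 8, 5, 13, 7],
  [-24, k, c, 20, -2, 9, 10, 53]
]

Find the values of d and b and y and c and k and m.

Rows 1 and 3 both sum to 77, so that's the common total.
Row 5: 18 + 5 − 3 + 21 + 20 + 15 − 9 = 67, so its missing entry is 77 − 67 = 10.
Column 5: 7 + 13 + 18 + 5 + 10 + 8 − 2 = 59, so its missing entry is 77 − 59 = 18.
Row 2: 22 + 15 + 7 + 13 − 5 + 22 − 20 = 54, so its missing entry is 77 − 54 = 23.
Column 2: 21 + 23 + 23 + 0 + 5 + 23 + 1 = 96, so its missing entry is 77 − 96 = -19.
Row 8: -24 − 19 + 20 − 2 + 9 + 10 + 53 = 47, so its missing entry is 77 − 47 = 30.
Row 6: 19 + 23 + 10 + 18 + 18 + 2 − 10 = 80, so its missing entry is 77 − 80 = -3.

d = 10, b = 18, y = -3, c = 30, k = -19, m = 23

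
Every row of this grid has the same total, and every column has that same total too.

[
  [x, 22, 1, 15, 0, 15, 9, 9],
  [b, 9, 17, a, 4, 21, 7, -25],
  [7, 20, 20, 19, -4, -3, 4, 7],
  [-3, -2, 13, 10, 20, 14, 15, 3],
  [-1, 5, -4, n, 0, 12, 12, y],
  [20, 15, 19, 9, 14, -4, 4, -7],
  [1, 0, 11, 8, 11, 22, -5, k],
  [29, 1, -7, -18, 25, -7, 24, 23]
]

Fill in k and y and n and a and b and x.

k = 22, y = 38, n = 8, a = 19, b = 18, x = -1

Rows 3 and 4 both sum to 70, so that's the common total.
Row 1 has 22 + 1 + 15 + 0 + 15 + 9 + 9 = 71; the blank must be 70 − 71 = -1.
Row 7 has 1 + 0 + 11 + 8 + 11 + 22 − 5 = 48; the blank must be 70 − 48 = 22.
Column 1 has -1 + 7 − 3 − 1 + 20 + 1 + 29 = 52; the blank must be 70 − 52 = 18.
Row 2 has 18 + 9 + 17 + 4 + 21 + 7 − 25 = 51; the blank must be 70 − 51 = 19.
Column 4 has 15 + 19 + 19 + 10 + 9 + 8 − 18 = 62; the blank must be 70 − 62 = 8.
Row 5 has -1 + 5 − 4 + 8 + 0 + 12 + 12 = 32; the blank must be 70 − 32 = 38.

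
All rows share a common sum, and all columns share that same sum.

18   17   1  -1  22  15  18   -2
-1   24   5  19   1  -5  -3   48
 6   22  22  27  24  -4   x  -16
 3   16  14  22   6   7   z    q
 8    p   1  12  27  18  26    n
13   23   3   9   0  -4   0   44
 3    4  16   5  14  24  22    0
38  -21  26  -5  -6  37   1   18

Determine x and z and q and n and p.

x = 7, z = 17, q = 3, n = -7, p = 3

Rows 1 and 2 both sum to 88, so that's the common total.
Row 3 has 6 + 22 + 22 + 27 + 24 − 4 − 16 = 81; the blank must be 88 − 81 = 7.
Column 7 has 18 − 3 + 7 + 26 + 0 + 22 + 1 = 71; the blank must be 88 − 71 = 17.
Row 4 has 3 + 16 + 14 + 22 + 6 + 7 + 17 = 85; the blank must be 88 − 85 = 3.
Column 2 has 17 + 24 + 22 + 16 + 23 + 4 − 21 = 85; the blank must be 88 − 85 = 3.
Row 5 has 8 + 3 + 1 + 12 + 27 + 18 + 26 = 95; the blank must be 88 − 95 = -7.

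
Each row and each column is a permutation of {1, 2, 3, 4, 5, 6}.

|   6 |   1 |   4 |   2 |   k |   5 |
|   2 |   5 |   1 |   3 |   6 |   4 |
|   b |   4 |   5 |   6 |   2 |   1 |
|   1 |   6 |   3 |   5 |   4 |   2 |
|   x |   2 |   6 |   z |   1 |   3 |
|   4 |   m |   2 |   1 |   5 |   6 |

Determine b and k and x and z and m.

b = 3, k = 3, x = 5, z = 4, m = 3

At (row 1, col 5): row 1 already has {1, 2, 4, 5, 6}, so the value is 3.
For row 5, column 4: column 4 already has {1, 2, 3, 5, 6}; that leaves 4.
Cell (5,1): row 5 already has {1, 2, 3, 4, 6} → 5.
Cell (3,1): row 3 already has {1, 2, 4, 5, 6} → 3.
Cell (6,2): row 6 already has {1, 2, 4, 5, 6} → 3.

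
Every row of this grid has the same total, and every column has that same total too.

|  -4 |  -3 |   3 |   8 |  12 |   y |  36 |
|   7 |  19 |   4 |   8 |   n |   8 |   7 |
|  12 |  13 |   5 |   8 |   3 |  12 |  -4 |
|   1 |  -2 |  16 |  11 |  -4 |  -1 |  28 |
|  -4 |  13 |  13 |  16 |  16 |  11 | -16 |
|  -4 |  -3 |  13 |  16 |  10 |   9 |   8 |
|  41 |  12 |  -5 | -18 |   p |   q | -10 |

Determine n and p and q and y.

Rows 3 and 4 both sum to 49, so that's the common total.
The known cells in row 2 total 53, leaving 49 − 53 = -4 for the blank.
The known cells in column 5 total 33, leaving 49 − 33 = 16 for the blank.
The known cells in row 7 total 36, leaving 49 − 36 = 13 for the blank.
The known cells in row 1 total 52, leaving 49 − 52 = -3 for the blank.

n = -4, p = 16, q = 13, y = -3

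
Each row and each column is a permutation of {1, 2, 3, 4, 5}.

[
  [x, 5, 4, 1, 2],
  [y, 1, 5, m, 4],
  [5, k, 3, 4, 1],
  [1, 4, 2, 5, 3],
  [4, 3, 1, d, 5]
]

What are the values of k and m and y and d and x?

Cell (3,2): row 3 already has {1, 3, 4, 5} → 2.
For row 5, column 4: row 5 already has {1, 3, 4, 5}; that leaves 2.
At (row 1, col 1): row 1 already has {1, 2, 4, 5}, so the value is 3.
At (row 2, col 1): column 1 already has {1, 3, 4, 5}, so the value is 2.
At (row 2, col 4): row 2 already has {1, 2, 4, 5}, so the value is 3.

k = 2, m = 3, y = 2, d = 2, x = 3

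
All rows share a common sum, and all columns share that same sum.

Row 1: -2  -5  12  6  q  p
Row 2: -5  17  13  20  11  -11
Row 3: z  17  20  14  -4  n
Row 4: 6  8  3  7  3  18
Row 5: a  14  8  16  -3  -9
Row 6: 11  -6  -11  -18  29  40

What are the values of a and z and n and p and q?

Rows 2 and 4 both sum to 45, so that's the common total.
Row 5 has 14 + 8 + 16 − 3 − 9 = 26; the blank must be 45 − 26 = 19.
Column 5 has 11 − 4 + 3 − 3 + 29 = 36; the blank must be 45 − 36 = 9.
Column 1 has -2 − 5 + 6 + 19 + 11 = 29; the blank must be 45 − 29 = 16.
Row 1 has -2 − 5 + 12 + 6 + 9 = 20; the blank must be 45 − 20 = 25.
Row 3 has 16 + 17 + 20 + 14 − 4 = 63; the blank must be 45 − 63 = -18.

a = 19, z = 16, n = -18, p = 25, q = 9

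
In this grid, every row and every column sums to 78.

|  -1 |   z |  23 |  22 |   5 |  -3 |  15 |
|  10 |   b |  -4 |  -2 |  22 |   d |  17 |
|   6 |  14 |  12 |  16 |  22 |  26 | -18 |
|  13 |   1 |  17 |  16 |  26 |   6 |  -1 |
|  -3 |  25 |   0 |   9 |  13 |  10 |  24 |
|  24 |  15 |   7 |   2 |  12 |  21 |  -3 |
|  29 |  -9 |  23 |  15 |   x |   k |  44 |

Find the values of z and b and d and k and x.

The known cells in row 1 total 61, leaving 78 − 61 = 17 for the blank.
The known cells in column 2 total 63, leaving 78 − 63 = 15 for the blank.
The known cells in row 2 total 58, leaving 78 − 58 = 20 for the blank.
The known cells in column 6 total 80, leaving 78 − 80 = -2 for the blank.
The known cells in row 7 total 100, leaving 78 − 100 = -22 for the blank.

z = 17, b = 15, d = 20, k = -2, x = -22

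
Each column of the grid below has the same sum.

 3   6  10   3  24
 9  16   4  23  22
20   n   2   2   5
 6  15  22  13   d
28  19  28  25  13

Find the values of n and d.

The complete columns each total 66.
Column 2 is missing 66 − 56 = 10 (since 6 + 16 + 15 + 19 = 56).
Column 5 is missing 66 − 64 = 2 (since 24 + 22 + 5 + 13 = 64).

n = 10, d = 2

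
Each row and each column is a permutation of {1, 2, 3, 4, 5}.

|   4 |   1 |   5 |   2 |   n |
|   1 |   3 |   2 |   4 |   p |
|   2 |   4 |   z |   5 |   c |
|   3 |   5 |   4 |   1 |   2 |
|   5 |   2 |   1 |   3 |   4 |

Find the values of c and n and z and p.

For row 1, column 5: row 1 already has {1, 2, 4, 5}; that leaves 3.
At (row 2, col 5): row 2 already has {1, 2, 3, 4}, so the value is 5.
Cell (3,5): column 5 already has {2, 3, 4, 5} → 1.
Cell (3,3): row 3 already has {1, 2, 4, 5} → 3.

c = 1, n = 3, z = 3, p = 5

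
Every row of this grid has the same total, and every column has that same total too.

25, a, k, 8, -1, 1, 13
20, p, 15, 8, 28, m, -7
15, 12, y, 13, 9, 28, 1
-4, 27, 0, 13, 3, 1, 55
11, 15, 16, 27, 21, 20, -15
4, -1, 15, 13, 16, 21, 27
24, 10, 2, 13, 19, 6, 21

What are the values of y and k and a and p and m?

y = 17, k = 30, a = 19, p = 13, m = 18

Rows 4 and 5 both sum to 95, so that's the common total.
Column 6 has 1 + 28 + 1 + 20 + 21 + 6 = 77; the blank must be 95 − 77 = 18.
Row 2 has 20 + 15 + 8 + 28 + 18 − 7 = 82; the blank must be 95 − 82 = 13.
Column 2 has 13 + 12 + 27 + 15 − 1 + 10 = 76; the blank must be 95 − 76 = 19.
Row 1 has 25 + 19 + 8 − 1 + 1 + 13 = 65; the blank must be 95 − 65 = 30.
Row 3 has 15 + 12 + 13 + 9 + 28 + 1 = 78; the blank must be 95 − 78 = 17.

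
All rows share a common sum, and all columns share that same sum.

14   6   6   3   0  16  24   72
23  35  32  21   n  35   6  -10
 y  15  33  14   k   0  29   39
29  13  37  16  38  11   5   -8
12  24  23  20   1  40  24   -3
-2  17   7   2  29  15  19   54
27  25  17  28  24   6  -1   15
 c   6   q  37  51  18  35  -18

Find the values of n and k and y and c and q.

Rows 1 and 4 both sum to 141, so that's the common total.
Row 2 has 23 + 35 + 32 + 21 + 35 + 6 − 10 = 142; the blank must be 141 − 142 = -1.
Column 5 has 0 − 1 + 38 + 1 + 29 + 24 + 51 = 142; the blank must be 141 − 142 = -1.
Row 3 has 15 + 33 + 14 − 1 + 0 + 29 + 39 = 129; the blank must be 141 − 129 = 12.
Column 1 has 14 + 23 + 12 + 29 + 12 − 2 + 27 = 115; the blank must be 141 − 115 = 26.
Row 8 has 26 + 6 + 37 + 51 + 18 + 35 − 18 = 155; the blank must be 141 − 155 = -14.

n = -1, k = -1, y = 12, c = 26, q = -14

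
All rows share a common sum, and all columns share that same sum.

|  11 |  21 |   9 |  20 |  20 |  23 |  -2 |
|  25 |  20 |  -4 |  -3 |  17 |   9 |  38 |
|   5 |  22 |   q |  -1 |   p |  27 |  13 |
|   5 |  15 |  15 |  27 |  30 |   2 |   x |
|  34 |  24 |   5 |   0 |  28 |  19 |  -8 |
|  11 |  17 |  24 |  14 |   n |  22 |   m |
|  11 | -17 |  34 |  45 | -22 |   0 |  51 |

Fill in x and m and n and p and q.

Rows 1 and 2 both sum to 102, so that's the common total.
Row 4: 5 + 15 + 15 + 27 + 30 + 2 = 94, so its missing entry is 102 − 94 = 8.
Column 7: -2 + 38 + 13 + 8 − 8 + 51 = 100, so its missing entry is 102 − 100 = 2.
Row 6: 11 + 17 + 24 + 14 + 22 + 2 = 90, so its missing entry is 102 − 90 = 12.
Column 5: 20 + 17 + 30 + 28 + 12 − 22 = 85, so its missing entry is 102 − 85 = 17.
Row 3: 5 + 22 − 1 + 17 + 27 + 13 = 83, so its missing entry is 102 − 83 = 19.

x = 8, m = 2, n = 12, p = 17, q = 19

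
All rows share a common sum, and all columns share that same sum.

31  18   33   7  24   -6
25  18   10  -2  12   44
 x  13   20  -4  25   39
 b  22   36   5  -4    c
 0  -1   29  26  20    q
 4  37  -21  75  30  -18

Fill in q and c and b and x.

q = 33, c = 15, b = 33, x = 14

Rows 1 and 2 both sum to 107, so that's the common total.
Row 5 has 0 − 1 + 29 + 26 + 20 = 74; the blank must be 107 − 74 = 33.
Row 3 has 13 + 20 − 4 + 25 + 39 = 93; the blank must be 107 − 93 = 14.
Column 6 has -6 + 44 + 39 + 33 − 18 = 92; the blank must be 107 − 92 = 15.
Row 4 has 22 + 36 + 5 − 4 + 15 = 74; the blank must be 107 − 74 = 33.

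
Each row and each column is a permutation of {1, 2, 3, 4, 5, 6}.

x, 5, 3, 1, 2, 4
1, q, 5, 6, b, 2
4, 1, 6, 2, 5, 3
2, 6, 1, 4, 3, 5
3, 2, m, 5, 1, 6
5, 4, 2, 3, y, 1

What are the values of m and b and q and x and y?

m = 4, b = 4, q = 3, x = 6, y = 6

For row 1, column 1: row 1 already has {1, 2, 3, 4, 5}; that leaves 6.
At (row 2, col 2): column 2 already has {1, 2, 4, 5, 6}, so the value is 3.
For row 6, column 5: row 6 already has {1, 2, 3, 4, 5}; that leaves 6.
Cell (2,5): row 2 already has {1, 2, 3, 5, 6} → 4.
Cell (5,3): row 5 already has {1, 2, 3, 5, 6} → 4.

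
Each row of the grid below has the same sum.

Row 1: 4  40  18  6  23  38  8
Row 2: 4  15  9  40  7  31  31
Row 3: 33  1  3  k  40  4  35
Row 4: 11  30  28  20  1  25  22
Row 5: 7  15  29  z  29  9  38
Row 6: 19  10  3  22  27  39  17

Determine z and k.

Rows 1 and 4 both add up to 137, so every row sums to 137.
Row 5: 7 + 15 + 29 + 29 + 9 + 38 = 127, so the missing entry is 137 − 127 = 10.
Row 3: 33 + 1 + 3 + 40 + 4 + 35 = 116, so the missing entry is 137 − 116 = 21.

z = 10, k = 21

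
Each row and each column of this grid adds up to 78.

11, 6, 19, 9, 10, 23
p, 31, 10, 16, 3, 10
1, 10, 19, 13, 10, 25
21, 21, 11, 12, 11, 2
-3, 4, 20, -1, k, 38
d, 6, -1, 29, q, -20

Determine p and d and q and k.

p = 8, d = 40, q = 24, k = 20

Row 2 has 31 + 10 + 16 + 3 + 10 = 70; the blank must be 78 − 70 = 8.
Column 1 has 11 + 8 + 1 + 21 − 3 = 38; the blank must be 78 − 38 = 40.
Row 6 has 40 + 6 − 1 + 29 − 20 = 54; the blank must be 78 − 54 = 24.
Row 5 has -3 + 4 + 20 − 1 + 38 = 58; the blank must be 78 − 58 = 20.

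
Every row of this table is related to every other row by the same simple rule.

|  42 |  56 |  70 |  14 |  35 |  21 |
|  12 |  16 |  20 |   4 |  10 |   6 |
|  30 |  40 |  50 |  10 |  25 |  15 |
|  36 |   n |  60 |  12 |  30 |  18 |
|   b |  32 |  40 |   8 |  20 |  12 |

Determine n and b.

n = 48, b = 24

Each row is a constant multiple of every other row — this is a multiplication table with the headers hidden.
Row 4 is 12/14 = 6/7 times row 1, so its entry in column 2 is 56 × 6/7 = 48.
Row 5 is 8/14 = 4/7 times row 1, so its entry in column 1 is 42 × 4/7 = 24.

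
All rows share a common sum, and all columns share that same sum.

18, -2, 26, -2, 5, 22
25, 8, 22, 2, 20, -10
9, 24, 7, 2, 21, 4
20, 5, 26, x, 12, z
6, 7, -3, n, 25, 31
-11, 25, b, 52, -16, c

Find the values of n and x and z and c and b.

Rows 1 and 2 both sum to 67, so that's the common total.
Row 5: 6 + 7 − 3 + 25 + 31 = 66, so its missing entry is 67 − 66 = 1.
Column 4: -2 + 2 + 2 + 1 + 52 = 55, so its missing entry is 67 − 55 = 12.
Row 4: 20 + 5 + 26 + 12 + 12 = 75, so its missing entry is 67 − 75 = -8.
Column 6: 22 − 10 + 4 − 8 + 31 = 39, so its missing entry is 67 − 39 = 28.
Row 6: -11 + 25 + 52 − 16 + 28 = 78, so its missing entry is 67 − 78 = -11.

n = 1, x = 12, z = -8, c = 28, b = -11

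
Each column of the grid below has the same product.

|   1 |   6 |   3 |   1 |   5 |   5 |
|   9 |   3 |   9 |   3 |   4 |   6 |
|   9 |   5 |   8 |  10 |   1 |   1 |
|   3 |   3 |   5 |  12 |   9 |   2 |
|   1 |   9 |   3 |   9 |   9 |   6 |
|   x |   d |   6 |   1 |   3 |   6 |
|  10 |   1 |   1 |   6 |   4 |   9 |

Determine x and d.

Columns 4 and 6 each multiply to 19440, so every column has product 19440.
Column 1: 1×9×9×3×1×10 = 2430, so the missing entry is 19440 ÷ 2430 = 8.
Column 2: 6×3×5×3×9×1 = 2430, so the missing entry is 19440 ÷ 2430 = 8.

x = 8, d = 8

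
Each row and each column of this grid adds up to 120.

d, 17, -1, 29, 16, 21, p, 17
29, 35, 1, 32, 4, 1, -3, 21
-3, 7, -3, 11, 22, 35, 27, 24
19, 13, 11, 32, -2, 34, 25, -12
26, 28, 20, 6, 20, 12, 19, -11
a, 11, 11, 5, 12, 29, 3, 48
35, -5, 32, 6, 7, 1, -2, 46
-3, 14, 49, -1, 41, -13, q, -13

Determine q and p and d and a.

The known cells in row 8 total 74, leaving 120 − 74 = 46 for the blank.
The known cells in row 6 total 119, leaving 120 − 119 = 1 for the blank.
The known cells in column 1 total 104, leaving 120 − 104 = 16 for the blank.
The known cells in row 1 total 115, leaving 120 − 115 = 5 for the blank.

q = 46, p = 5, d = 16, a = 1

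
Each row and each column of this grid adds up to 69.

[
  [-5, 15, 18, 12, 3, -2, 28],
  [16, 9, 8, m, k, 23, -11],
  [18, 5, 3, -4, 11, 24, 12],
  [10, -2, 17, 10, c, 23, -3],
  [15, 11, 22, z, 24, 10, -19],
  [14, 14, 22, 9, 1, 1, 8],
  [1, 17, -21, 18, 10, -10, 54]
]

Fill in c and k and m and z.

The known cells in row 4 total 55, leaving 69 − 55 = 14 for the blank.
The known cells in column 5 total 63, leaving 69 − 63 = 6 for the blank.
The known cells in row 2 total 51, leaving 69 − 51 = 18 for the blank.
The known cells in row 5 total 63, leaving 69 − 63 = 6 for the blank.

c = 14, k = 6, m = 18, z = 6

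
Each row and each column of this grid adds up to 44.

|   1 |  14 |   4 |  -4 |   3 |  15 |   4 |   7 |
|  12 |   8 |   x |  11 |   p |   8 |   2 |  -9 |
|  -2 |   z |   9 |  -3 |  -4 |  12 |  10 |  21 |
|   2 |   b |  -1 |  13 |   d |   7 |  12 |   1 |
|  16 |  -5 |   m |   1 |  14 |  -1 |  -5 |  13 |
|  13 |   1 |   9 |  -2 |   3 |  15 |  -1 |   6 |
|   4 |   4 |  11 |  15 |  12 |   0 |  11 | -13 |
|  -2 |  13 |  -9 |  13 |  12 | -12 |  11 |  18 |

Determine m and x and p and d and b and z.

The known cells in row 3 total 43, leaving 44 − 43 = 1 for the blank.
The known cells in column 2 total 36, leaving 44 − 36 = 8 for the blank.
The known cells in row 4 total 42, leaving 44 − 42 = 2 for the blank.
The known cells in column 5 total 42, leaving 44 − 42 = 2 for the blank.
The known cells in row 2 total 34, leaving 44 − 34 = 10 for the blank.
The known cells in row 5 total 33, leaving 44 − 33 = 11 for the blank.

m = 11, x = 10, p = 2, d = 2, b = 8, z = 1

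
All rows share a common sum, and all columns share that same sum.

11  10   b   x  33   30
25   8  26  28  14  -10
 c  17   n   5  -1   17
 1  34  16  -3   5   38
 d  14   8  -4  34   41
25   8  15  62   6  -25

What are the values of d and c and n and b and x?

d = -2, c = 31, n = 22, b = 4, x = 3

Rows 2 and 4 both sum to 91, so that's the common total.
Row 5 has 14 + 8 − 4 + 34 + 41 = 93; the blank must be 91 − 93 = -2.
Column 4 has 28 + 5 − 3 − 4 + 62 = 88; the blank must be 91 − 88 = 3.
Column 1 has 11 + 25 + 1 − 2 + 25 = 60; the blank must be 91 − 60 = 31.
Row 1 has 11 + 10 + 3 + 33 + 30 = 87; the blank must be 91 − 87 = 4.
Row 3 has 31 + 17 + 5 − 1 + 17 = 69; the blank must be 91 − 69 = 22.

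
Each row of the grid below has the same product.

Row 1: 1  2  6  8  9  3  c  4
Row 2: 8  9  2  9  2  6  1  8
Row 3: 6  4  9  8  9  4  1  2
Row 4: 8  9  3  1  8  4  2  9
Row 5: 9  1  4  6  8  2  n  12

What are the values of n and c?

Rows 2 and 3 each multiply to 124416, so every row has product 124416.
Row 5: 9×1×4×6×8×2×12 = 41472, so the missing entry is 124416 ÷ 41472 = 3.
Row 1: 1×2×6×8×9×3×4 = 10368, so the missing entry is 124416 ÷ 10368 = 12.

n = 3, c = 12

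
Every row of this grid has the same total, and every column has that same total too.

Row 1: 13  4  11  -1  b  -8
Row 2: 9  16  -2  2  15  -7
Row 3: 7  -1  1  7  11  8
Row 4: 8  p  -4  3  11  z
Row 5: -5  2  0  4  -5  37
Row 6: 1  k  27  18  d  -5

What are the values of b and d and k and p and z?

b = 14, d = -13, k = 5, p = 7, z = 8

Rows 2 and 3 both sum to 33, so that's the common total.
Row 1 has 13 + 4 + 11 − 1 − 8 = 19; the blank must be 33 − 19 = 14.
Column 5 has 14 + 15 + 11 + 11 − 5 = 46; the blank must be 33 − 46 = -13.
Row 6 has 1 + 27 + 18 − 13 − 5 = 28; the blank must be 33 − 28 = 5.
Column 2 has 4 + 16 − 1 + 2 + 5 = 26; the blank must be 33 − 26 = 7.
Row 4 has 8 + 7 − 4 + 3 + 11 = 25; the blank must be 33 − 25 = 8.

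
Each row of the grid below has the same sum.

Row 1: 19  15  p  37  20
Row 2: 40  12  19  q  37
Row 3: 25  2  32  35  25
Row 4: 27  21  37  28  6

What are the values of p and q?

p = 28, q = 11

Row 3 sums to 119 and so does row 4; that's the common total.
In row 1 the known cells total 91, leaving 119 − 91 = 28.
In row 2 the known cells total 108, leaving 119 − 108 = 11.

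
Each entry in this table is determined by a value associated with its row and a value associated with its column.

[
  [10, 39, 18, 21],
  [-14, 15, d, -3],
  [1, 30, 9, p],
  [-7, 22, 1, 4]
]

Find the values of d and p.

d = -6, p = 12

The difference between any two rows is the same in every column — this is an addition table with the headers hidden.
Row 2 minus row 1 is 15 − 39 = -24, so its entry in column 3 is 18 + (-24) = -6.
Row 3 minus row 1 is 30 − 39 = -9, so its entry in column 4 is 21 + (-9) = 12.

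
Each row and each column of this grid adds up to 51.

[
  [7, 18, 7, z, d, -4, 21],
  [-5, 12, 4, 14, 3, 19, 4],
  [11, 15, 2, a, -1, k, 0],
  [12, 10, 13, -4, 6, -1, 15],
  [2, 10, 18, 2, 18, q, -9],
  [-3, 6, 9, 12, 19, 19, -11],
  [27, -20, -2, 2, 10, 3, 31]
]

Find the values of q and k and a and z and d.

q = 10, k = 5, a = 19, z = 6, d = -4

Column 5 has 3 − 1 + 6 + 18 + 19 + 10 = 55; the blank must be 51 − 55 = -4.
Row 1 has 7 + 18 + 7 − 4 − 4 + 21 = 45; the blank must be 51 − 45 = 6.
Column 4 has 6 + 14 − 4 + 2 + 12 + 2 = 32; the blank must be 51 − 32 = 19.
Row 5 has 2 + 10 + 18 + 2 + 18 − 9 = 41; the blank must be 51 − 41 = 10.
Row 3 has 11 + 15 + 2 + 19 − 1 + 0 = 46; the blank must be 51 − 46 = 5.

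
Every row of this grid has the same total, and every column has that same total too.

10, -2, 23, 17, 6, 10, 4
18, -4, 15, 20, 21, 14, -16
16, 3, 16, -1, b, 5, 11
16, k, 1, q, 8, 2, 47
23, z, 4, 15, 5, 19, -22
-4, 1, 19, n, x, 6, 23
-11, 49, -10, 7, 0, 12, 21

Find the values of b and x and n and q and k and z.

Rows 1 and 2 both sum to 68, so that's the common total.
The known cells in row 3 total 50, leaving 68 − 50 = 18 for the blank.
The known cells in column 5 total 58, leaving 68 − 58 = 10 for the blank.
The known cells in row 6 total 55, leaving 68 − 55 = 13 for the blank.
The known cells in column 4 total 71, leaving 68 − 71 = -3 for the blank.
The known cells in row 4 total 71, leaving 68 − 71 = -3 for the blank.
The known cells in row 5 total 44, leaving 68 − 44 = 24 for the blank.

b = 18, x = 10, n = 13, q = -3, k = -3, z = 24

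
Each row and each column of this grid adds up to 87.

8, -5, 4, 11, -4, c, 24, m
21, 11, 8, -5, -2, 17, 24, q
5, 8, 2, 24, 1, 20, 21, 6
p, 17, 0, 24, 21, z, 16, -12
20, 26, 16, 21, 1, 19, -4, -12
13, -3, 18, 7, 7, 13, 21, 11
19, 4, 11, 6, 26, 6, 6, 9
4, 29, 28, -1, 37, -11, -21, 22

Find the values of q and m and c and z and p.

Column 1: 8 + 21 + 5 + 20 + 13 + 19 + 4 = 90, so its missing entry is 87 − 90 = -3.
Row 2: 21 + 11 + 8 − 5 − 2 + 17 + 24 = 74, so its missing entry is 87 − 74 = 13.
Column 8: 13 + 6 − 12 − 12 + 11 + 9 + 22 = 37, so its missing entry is 87 − 37 = 50.
Row 1: 8 − 5 + 4 + 11 − 4 + 24 + 50 = 88, so its missing entry is 87 − 88 = -1.
Row 4: -3 + 17 + 0 + 24 + 21 + 16 − 12 = 63, so its missing entry is 87 − 63 = 24.

q = 13, m = 50, c = -1, z = 24, p = -3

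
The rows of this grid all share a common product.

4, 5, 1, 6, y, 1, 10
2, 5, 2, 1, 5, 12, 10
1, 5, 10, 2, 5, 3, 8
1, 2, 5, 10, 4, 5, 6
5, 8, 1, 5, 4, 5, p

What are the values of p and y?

p = 3, y = 10

Rows 3 and 4 each multiply to 12000, so every row has product 12000.
Row 5: 5×8×1×5×4×5 = 4000, so the missing entry is 12000 ÷ 4000 = 3.
Row 1: 4×5×1×6×1×10 = 1200, so the missing entry is 12000 ÷ 1200 = 10.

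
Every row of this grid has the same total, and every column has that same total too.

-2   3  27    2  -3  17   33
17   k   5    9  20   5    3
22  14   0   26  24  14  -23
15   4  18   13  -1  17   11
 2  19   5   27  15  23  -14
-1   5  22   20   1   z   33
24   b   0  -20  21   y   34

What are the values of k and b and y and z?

k = 18, b = 14, y = 4, z = -3

Rows 1 and 3 both sum to 77, so that's the common total.
Row 2 has 17 + 5 + 9 + 20 + 5 + 3 = 59; the blank must be 77 − 59 = 18.
Column 2 has 3 + 18 + 14 + 4 + 19 + 5 = 63; the blank must be 77 − 63 = 14.
Row 6 has -1 + 5 + 22 + 20 + 1 + 33 = 80; the blank must be 77 − 80 = -3.
Row 7 has 24 + 14 + 0 − 20 + 21 + 34 = 73; the blank must be 77 − 73 = 4.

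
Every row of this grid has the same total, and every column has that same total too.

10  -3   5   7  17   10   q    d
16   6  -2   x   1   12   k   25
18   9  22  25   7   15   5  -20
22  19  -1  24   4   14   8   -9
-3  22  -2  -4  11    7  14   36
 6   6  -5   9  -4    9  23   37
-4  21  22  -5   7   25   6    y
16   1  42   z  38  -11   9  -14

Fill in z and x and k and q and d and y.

z = 0, x = 25, k = -2, q = 18, d = 17, y = 9

Rows 3 and 4 both sum to 81, so that's the common total.
Row 8 has 16 + 1 + 42 + 38 − 11 + 9 − 14 = 81; the blank must be 81 − 81 = 0.
Row 7 has -4 + 21 + 22 − 5 + 7 + 25 + 6 = 72; the blank must be 81 − 72 = 9.
Column 8 has 25 − 20 − 9 + 36 + 37 + 9 − 14 = 64; the blank must be 81 − 64 = 17.
Row 1 has 10 − 3 + 5 + 7 + 17 + 10 + 17 = 63; the blank must be 81 − 63 = 18.
Column 7 has 18 + 5 + 8 + 14 + 23 + 6 + 9 = 83; the blank must be 81 − 83 = -2.
Row 2 has 16 + 6 − 2 + 1 + 12 − 2 + 25 = 56; the blank must be 81 − 56 = 25.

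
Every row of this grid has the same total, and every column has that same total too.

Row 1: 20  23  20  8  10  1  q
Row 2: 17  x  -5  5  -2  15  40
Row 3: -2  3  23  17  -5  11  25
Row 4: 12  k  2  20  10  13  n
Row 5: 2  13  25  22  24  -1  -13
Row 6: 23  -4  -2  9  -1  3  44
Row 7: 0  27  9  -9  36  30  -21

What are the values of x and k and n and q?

x = 2, k = 8, n = 7, q = -10

Rows 3 and 5 both sum to 72, so that's the common total.
The known cells in row 2 total 70, leaving 72 − 70 = 2 for the blank.
The known cells in column 2 total 64, leaving 72 − 64 = 8 for the blank.
The known cells in row 1 total 82, leaving 72 − 82 = -10 for the blank.
The known cells in row 4 total 65, leaving 72 − 65 = 7 for the blank.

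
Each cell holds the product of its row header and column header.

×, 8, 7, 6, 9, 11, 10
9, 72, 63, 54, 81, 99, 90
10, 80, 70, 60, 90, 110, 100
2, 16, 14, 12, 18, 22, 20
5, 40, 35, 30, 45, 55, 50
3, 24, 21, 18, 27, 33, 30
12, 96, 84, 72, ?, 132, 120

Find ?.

12 × 9 = 108.

108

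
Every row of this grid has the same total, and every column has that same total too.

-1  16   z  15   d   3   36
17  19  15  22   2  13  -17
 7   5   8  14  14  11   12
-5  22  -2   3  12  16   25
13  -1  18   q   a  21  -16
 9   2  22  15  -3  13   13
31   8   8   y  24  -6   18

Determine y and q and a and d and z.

Rows 2 and 3 both sum to 71, so that's the common total.
The known cells in column 3 total 69, leaving 71 − 69 = 2 for the blank.
The known cells in row 1 total 71, leaving 71 − 71 = 0 for the blank.
The known cells in column 5 total 49, leaving 71 − 49 = 22 for the blank.
The known cells in row 5 total 57, leaving 71 − 57 = 14 for the blank.
The known cells in row 7 total 83, leaving 71 − 83 = -12 for the blank.

y = -12, q = 14, a = 22, d = 0, z = 2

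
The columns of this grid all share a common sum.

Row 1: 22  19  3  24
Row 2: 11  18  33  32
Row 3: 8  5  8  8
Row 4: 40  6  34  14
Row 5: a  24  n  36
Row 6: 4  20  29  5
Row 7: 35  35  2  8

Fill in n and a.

n = 18, a = 7

Columns 2 and 4 both add up to 127, so every column sums to 127.
Column 3: 3 + 33 + 8 + 34 + 29 + 2 = 109, so the missing entry is 127 − 109 = 18.
Column 1: 22 + 11 + 8 + 40 + 4 + 35 = 120, so the missing entry is 127 − 120 = 7.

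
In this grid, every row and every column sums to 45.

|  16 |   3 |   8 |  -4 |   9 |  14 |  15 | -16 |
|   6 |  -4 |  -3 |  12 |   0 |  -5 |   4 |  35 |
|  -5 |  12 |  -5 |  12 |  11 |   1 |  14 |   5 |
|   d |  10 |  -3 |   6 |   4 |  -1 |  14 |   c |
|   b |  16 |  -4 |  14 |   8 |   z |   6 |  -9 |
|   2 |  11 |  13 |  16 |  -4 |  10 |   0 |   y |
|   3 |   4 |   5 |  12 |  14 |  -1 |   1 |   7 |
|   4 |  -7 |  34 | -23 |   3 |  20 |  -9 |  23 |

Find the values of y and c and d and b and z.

y = -3, c = 3, d = 12, b = 7, z = 7

The known cells in row 6 total 48, leaving 45 − 48 = -3 for the blank.
The known cells in column 8 total 42, leaving 45 − 42 = 3 for the blank.
The known cells in row 4 total 33, leaving 45 − 33 = 12 for the blank.
The known cells in column 1 total 38, leaving 45 − 38 = 7 for the blank.
The known cells in row 5 total 38, leaving 45 − 38 = 7 for the blank.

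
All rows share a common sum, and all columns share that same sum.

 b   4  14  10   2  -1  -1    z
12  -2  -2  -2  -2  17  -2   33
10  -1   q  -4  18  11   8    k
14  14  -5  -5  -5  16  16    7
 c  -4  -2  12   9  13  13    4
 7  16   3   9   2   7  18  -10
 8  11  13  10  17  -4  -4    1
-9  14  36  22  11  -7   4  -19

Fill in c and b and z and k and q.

c = 7, b = 3, z = 21, k = 15, q = -5

Rows 2 and 4 both sum to 52, so that's the common total.
Row 5 has -4 − 2 + 12 + 9 + 13 + 13 + 4 = 45; the blank must be 52 − 45 = 7.
Column 1 has 12 + 10 + 14 + 7 + 7 + 8 − 9 = 49; the blank must be 52 − 49 = 3.
Row 1 has 3 + 4 + 14 + 10 + 2 − 1 − 1 = 31; the blank must be 52 − 31 = 21.
Column 8 has 21 + 33 + 7 + 4 − 10 + 1 − 19 = 37; the blank must be 52 − 37 = 15.
Row 3 has 10 − 1 − 4 + 18 + 11 + 8 + 15 = 57; the blank must be 52 − 57 = -5.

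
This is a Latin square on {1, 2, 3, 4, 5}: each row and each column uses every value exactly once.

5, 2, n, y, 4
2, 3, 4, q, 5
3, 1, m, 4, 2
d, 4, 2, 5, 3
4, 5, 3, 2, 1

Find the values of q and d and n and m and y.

Cell (4,1): row 4 already has {2, 3, 4, 5} → 1.
At (row 3, col 3): row 3 already has {1, 2, 3, 4}, so the value is 5.
For row 1, column 3: column 3 already has {2, 3, 4, 5}; that leaves 1.
Cell (1,4): row 1 already has {1, 2, 4, 5} → 3.
Cell (2,4): row 2 already has {2, 3, 4, 5} → 1.

q = 1, d = 1, n = 1, m = 5, y = 3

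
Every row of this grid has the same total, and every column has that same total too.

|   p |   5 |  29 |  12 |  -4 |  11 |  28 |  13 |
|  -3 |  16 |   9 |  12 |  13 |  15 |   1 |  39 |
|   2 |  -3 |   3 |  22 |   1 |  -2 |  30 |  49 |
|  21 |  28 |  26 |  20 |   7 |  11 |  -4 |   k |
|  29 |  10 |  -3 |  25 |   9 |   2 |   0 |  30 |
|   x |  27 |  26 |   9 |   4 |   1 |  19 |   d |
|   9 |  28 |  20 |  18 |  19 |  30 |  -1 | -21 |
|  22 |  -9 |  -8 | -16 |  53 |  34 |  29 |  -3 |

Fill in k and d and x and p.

Rows 2 and 3 both sum to 102, so that's the common total.
The known cells in row 4 total 109, leaving 102 − 109 = -7 for the blank.
The known cells in column 8 total 100, leaving 102 − 100 = 2 for the blank.
The known cells in row 6 total 88, leaving 102 − 88 = 14 for the blank.
The known cells in row 1 total 94, leaving 102 − 94 = 8 for the blank.

k = -7, d = 2, x = 14, p = 8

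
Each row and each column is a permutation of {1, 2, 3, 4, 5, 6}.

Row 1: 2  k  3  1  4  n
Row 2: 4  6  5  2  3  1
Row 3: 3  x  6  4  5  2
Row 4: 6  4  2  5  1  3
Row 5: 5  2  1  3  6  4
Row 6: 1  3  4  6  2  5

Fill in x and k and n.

At (row 3, col 2): row 3 already has {2, 3, 4, 5, 6}, so the value is 1.
For row 1, column 2: column 2 already has {1, 2, 3, 4, 6}; that leaves 5.
At (row 1, col 6): row 1 already has {1, 2, 3, 4, 5}, so the value is 6.

x = 1, k = 5, n = 6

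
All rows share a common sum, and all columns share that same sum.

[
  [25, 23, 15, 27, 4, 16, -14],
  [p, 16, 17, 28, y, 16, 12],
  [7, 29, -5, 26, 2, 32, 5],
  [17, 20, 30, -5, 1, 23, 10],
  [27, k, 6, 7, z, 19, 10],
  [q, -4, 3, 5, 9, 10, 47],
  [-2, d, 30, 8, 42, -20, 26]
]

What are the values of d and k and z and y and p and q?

Rows 1 and 3 both sum to 96, so that's the common total.
Row 7 has -2 + 30 + 8 + 42 − 20 + 26 = 84; the blank must be 96 − 84 = 12.
Row 6 has -4 + 3 + 5 + 9 + 10 + 47 = 70; the blank must be 96 − 70 = 26.
Column 1 has 25 + 7 + 17 + 27 + 26 − 2 = 100; the blank must be 96 − 100 = -4.
Row 2 has -4 + 16 + 17 + 28 + 16 + 12 = 85; the blank must be 96 − 85 = 11.
Column 5 has 4 + 11 + 2 + 1 + 9 + 42 = 69; the blank must be 96 − 69 = 27.
Row 5 has 27 + 6 + 7 + 27 + 19 + 10 = 96; the blank must be 96 − 96 = 0.

d = 12, k = 0, z = 27, y = 11, p = -4, q = 26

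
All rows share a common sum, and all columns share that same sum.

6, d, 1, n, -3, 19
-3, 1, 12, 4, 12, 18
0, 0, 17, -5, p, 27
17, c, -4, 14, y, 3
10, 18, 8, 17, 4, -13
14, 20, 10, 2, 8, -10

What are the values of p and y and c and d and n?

p = 5, y = 18, c = -4, d = 9, n = 12

Rows 2 and 5 both sum to 44, so that's the common total.
Row 3 has 0 + 0 + 17 − 5 + 27 = 39; the blank must be 44 − 39 = 5.
Column 5 has -3 + 12 + 5 + 4 + 8 = 26; the blank must be 44 − 26 = 18.
Row 4 has 17 − 4 + 14 + 18 + 3 = 48; the blank must be 44 − 48 = -4.
Column 2 has 1 + 0 − 4 + 18 + 20 = 35; the blank must be 44 − 35 = 9.
Row 1 has 6 + 9 + 1 − 3 + 19 = 32; the blank must be 44 − 32 = 12.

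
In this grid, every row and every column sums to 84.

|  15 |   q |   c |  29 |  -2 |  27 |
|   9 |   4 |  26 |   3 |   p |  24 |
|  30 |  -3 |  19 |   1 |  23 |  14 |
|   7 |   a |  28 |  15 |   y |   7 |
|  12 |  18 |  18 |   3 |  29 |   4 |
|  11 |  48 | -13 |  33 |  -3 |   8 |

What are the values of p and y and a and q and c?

p = 18, y = 19, a = 8, q = 9, c = 6

The known cells in row 2 total 66, leaving 84 − 66 = 18 for the blank.
The known cells in column 5 total 65, leaving 84 − 65 = 19 for the blank.
The known cells in row 4 total 76, leaving 84 − 76 = 8 for the blank.
The known cells in column 2 total 75, leaving 84 − 75 = 9 for the blank.
The known cells in row 1 total 78, leaving 84 − 78 = 6 for the blank.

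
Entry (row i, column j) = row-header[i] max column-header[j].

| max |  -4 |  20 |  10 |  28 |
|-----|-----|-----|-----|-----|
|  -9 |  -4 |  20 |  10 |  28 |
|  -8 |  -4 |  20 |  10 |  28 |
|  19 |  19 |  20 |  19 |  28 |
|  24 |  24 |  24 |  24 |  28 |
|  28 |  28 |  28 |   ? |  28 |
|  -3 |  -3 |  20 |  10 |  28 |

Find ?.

max(28, 10) = 28.

28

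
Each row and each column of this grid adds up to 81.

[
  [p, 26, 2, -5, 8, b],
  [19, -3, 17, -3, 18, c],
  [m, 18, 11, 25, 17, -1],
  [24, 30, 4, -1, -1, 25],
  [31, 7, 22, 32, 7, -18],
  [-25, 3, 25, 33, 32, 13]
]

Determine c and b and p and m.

c = 33, b = 29, p = 21, m = 11

The known cells in row 3 total 70, leaving 81 − 70 = 11 for the blank.
The known cells in column 1 total 60, leaving 81 − 60 = 21 for the blank.
The known cells in row 1 total 52, leaving 81 − 52 = 29 for the blank.
The known cells in row 2 total 48, leaving 81 − 48 = 33 for the blank.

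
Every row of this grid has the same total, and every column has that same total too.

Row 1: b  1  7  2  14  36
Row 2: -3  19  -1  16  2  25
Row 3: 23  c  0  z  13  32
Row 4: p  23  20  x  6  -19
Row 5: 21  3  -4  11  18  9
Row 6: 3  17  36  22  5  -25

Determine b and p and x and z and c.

b = -2, p = 16, x = 12, z = -5, c = -5

Rows 2 and 5 both sum to 58, so that's the common total.
Column 2: 1 + 19 + 23 + 3 + 17 = 63, so its missing entry is 58 − 63 = -5.
Row 1: 1 + 7 + 2 + 14 + 36 = 60, so its missing entry is 58 − 60 = -2.
Column 1: -2 − 3 + 23 + 21 + 3 = 42, so its missing entry is 58 − 42 = 16.
Row 3: 23 − 5 + 0 + 13 + 32 = 63, so its missing entry is 58 − 63 = -5.
Row 4: 16 + 23 + 20 + 6 − 19 = 46, so its missing entry is 58 − 46 = 12.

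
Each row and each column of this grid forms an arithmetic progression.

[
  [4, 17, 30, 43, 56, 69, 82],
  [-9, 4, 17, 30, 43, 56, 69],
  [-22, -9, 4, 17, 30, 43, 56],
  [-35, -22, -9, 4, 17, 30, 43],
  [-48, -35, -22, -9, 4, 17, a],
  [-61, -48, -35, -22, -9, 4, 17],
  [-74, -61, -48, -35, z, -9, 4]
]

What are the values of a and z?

Along each row the entries change by 13 per step; down each column they change by -13.
Row 5: from -48 at column 1, stepping by 13 to column 7 gives 30.
Row 7: from -74 at column 1, stepping by 13 to column 5 gives -22.

a = 30, z = -22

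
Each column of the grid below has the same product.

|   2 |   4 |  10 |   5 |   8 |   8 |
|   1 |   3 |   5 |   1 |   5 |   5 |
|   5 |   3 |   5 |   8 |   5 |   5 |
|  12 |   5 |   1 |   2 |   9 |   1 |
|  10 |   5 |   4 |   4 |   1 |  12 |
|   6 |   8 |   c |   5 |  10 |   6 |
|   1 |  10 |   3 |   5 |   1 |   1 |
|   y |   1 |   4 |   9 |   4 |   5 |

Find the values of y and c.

Columns 2 and 6 each multiply to 72000, so every column has product 72000.
Column 1: 2×1×5×12×10×6×1 = 7200, so the missing entry is 72000 ÷ 7200 = 10.
Column 3: 10×5×5×1×4×3×4 = 12000, so the missing entry is 72000 ÷ 12000 = 6.

y = 10, c = 6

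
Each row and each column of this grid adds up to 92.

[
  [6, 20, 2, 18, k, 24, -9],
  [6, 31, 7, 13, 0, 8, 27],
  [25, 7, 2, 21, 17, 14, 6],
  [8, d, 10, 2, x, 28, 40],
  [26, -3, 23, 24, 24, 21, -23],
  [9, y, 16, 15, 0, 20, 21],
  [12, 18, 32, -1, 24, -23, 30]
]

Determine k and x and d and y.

Row 6: 9 + 16 + 15 + 0 + 20 + 21 = 81, so its missing entry is 92 − 81 = 11.
Column 2: 20 + 31 + 7 − 3 + 11 + 18 = 84, so its missing entry is 92 − 84 = 8.
Row 1: 6 + 20 + 2 + 18 + 24 − 9 = 61, so its missing entry is 92 − 61 = 31.
Row 4: 8 + 8 + 10 + 2 + 28 + 40 = 96, so its missing entry is 92 − 96 = -4.

k = 31, x = -4, d = 8, y = 11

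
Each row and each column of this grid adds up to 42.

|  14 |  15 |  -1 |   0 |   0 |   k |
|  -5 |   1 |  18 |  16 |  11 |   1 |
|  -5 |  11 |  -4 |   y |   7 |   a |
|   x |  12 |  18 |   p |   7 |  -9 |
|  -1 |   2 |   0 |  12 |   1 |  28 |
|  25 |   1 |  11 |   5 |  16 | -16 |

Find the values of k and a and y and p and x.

The known cells in column 1 total 28, leaving 42 − 28 = 14 for the blank.
The known cells in row 4 total 42, leaving 42 − 42 = 0 for the blank.
The known cells in column 4 total 33, leaving 42 − 33 = 9 for the blank.
The known cells in row 1 total 28, leaving 42 − 28 = 14 for the blank.
The known cells in row 3 total 18, leaving 42 − 18 = 24 for the blank.

k = 14, a = 24, y = 9, p = 0, x = 14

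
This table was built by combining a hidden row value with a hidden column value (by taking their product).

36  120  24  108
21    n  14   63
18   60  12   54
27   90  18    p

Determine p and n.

Each row is a constant multiple of every other row — this is a multiplication table with the headers hidden.
Row 4 is 27/36 = 3/4 times row 1, so its entry in column 4 is 108 × 3/4 = 81.
Row 2 is 21/36 = 7/12 times row 1, so its entry in column 2 is 120 × 7/12 = 70.

p = 81, n = 70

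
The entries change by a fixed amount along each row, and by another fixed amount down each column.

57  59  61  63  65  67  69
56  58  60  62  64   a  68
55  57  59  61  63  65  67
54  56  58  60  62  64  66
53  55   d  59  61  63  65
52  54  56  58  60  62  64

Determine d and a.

Along each row the entries change by 2 per step; down each column they change by -1.
Row 5: from 53 at column 1, stepping by 2 to column 3 gives 57.
Row 2: from 56 at column 1, stepping by 2 to column 6 gives 66.

d = 57, a = 66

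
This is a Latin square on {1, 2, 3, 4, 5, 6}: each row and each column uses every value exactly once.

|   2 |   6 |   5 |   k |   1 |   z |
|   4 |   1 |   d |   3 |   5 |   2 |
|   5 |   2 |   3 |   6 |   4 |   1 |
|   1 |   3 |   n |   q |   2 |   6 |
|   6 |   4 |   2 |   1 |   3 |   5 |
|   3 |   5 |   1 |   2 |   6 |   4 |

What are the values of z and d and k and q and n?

At (row 2, col 3): row 2 already has {1, 2, 3, 4, 5}, so the value is 6.
For row 1, column 6: column 6 already has {1, 2, 4, 5, 6}; that leaves 3.
For row 1, column 4: row 1 already has {1, 2, 3, 5, 6}; that leaves 4.
Cell (4,4): column 4 already has {1, 2, 3, 4, 6} → 5.
For row 4, column 3: row 4 already has {1, 2, 3, 5, 6}; that leaves 4.

z = 3, d = 6, k = 4, q = 5, n = 4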